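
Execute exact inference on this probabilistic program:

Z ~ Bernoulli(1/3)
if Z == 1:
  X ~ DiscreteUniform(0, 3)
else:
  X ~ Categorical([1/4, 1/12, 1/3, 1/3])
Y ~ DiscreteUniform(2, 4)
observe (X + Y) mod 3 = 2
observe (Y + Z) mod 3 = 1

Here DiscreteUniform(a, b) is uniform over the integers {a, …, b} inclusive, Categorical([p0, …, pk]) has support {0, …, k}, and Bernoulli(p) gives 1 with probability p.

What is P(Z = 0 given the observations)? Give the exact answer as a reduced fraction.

P(Z = 0 | obs) = 2/5

Enumerate traces; 2 have nonzero weight after conditioning:
  (Z=0, X=1, Y=4) weight 1/54
  (Z=1, X=2, Y=3) weight 1/36
Group by Z:
  weight(Z=0) = 1/54
  weight(Z=1) = 1/36
Total weight = 1/54 + 1/36 = 5/108
P(Z=0 | obs) = 1/54 / 5/108 = 2/5
P(Z=1 | obs) = 1/36 / 5/108 = 3/5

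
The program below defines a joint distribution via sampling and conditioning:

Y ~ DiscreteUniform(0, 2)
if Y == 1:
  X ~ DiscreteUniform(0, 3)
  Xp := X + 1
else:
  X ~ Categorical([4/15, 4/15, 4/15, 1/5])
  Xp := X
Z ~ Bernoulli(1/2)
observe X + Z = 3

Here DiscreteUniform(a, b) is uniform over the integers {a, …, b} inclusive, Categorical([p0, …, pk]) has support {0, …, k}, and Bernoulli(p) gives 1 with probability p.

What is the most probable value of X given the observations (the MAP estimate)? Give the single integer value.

argmax_v P(X = v | obs) = 2

Enumerate traces; 6 have nonzero weight after conditioning:
  (Y=0, X=2, Z=1) weight 2/45
  (Y=0, X=3, Z=0) weight 1/30
  (Y=1, X=2, Z=1) weight 1/24
  (Y=1, X=3, Z=0) weight 1/24
  (Y=2, X=2, Z=1) weight 2/45
  (Y=2, X=3, Z=0) weight 1/30
Group by X:
  weight(X=2) = 47/360
  weight(X=3) = 13/120
Total weight = 47/360 + 13/120 = 43/180
P(X=2 | obs) = 47/360 / 43/180 = 47/86
P(X=3 | obs) = 13/120 / 43/180 = 39/86
argmax = 2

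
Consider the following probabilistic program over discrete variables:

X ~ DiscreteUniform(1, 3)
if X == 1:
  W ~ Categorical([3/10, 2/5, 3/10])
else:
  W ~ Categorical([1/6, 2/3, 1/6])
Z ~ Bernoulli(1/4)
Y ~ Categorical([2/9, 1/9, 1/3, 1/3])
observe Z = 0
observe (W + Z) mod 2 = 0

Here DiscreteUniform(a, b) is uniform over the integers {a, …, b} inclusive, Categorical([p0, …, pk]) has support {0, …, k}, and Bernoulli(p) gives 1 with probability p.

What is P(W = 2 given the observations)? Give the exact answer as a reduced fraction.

P(W = 2 | obs) = 1/2

Enumerate traces; 24 have nonzero weight after conditioning:
  (X=1, W=0, Z=0, Y=0) weight 1/60
  (X=1, W=0, Z=0, Y=1) weight 1/120
  (X=1, W=0, Z=0, Y=2) weight 1/40
  (X=1, W=0, Z=0, Y=3) weight 1/40
  (X=1, W=2, Z=0, Y=0) weight 1/60
  (X=1, W=2, Z=0, Y=1) weight 1/120
  (X=1, W=2, Z=0, Y=2) weight 1/40
  (X=1, W=2, Z=0, Y=3) weight 1/40
  … 16 more
Group by W:
  weight(W=0) = 19/120
  weight(W=2) = 19/120
Total weight = 19/120 + 19/120 = 19/60
P(W=0 | obs) = 19/120 / 19/60 = 1/2
P(W=2 | obs) = 19/120 / 19/60 = 1/2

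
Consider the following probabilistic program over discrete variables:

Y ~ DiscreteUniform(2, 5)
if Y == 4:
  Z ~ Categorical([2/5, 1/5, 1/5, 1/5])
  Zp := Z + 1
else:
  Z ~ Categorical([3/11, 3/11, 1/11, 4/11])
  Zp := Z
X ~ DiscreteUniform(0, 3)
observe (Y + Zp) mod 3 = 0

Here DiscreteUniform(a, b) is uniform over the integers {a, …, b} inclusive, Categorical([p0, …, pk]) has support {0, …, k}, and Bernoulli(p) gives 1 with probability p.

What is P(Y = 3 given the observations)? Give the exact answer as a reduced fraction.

P(Y = 3 | obs) = 35/76

Enumerate traces; 20 have nonzero weight after conditioning:
  (Y=2, Z=1, X=0) weight 3/176
  (Y=2, Z=1, X=1) weight 3/176
  (Y=2, Z=1, X=2) weight 3/176
  (Y=2, Z=1, X=3) weight 3/176
  (Y=3, Z=0, X=0) weight 3/176
  (Y=3, Z=0, X=1) weight 3/176
  (Y=3, Z=0, X=2) weight 3/176
  (Y=3, Z=0, X=3) weight 3/176
  (Y=4, Z=1, X=0) weight 1/80
  (Y=5, Z=1, X=0) weight 3/176
  … 10 more
Group by Y:
  weight(Y=2) = 3/44
  weight(Y=3) = 7/44
  weight(Y=4) = 1/20
  weight(Y=5) = 3/44
Total weight = 3/44 + 7/44 + 1/20 + 3/44 = 19/55
P(Y=2 | obs) = 3/44 / 19/55 = 15/76
P(Y=3 | obs) = 7/44 / 19/55 = 35/76
P(Y=4 | obs) = 1/20 / 19/55 = 11/76
P(Y=5 | obs) = 3/44 / 19/55 = 15/76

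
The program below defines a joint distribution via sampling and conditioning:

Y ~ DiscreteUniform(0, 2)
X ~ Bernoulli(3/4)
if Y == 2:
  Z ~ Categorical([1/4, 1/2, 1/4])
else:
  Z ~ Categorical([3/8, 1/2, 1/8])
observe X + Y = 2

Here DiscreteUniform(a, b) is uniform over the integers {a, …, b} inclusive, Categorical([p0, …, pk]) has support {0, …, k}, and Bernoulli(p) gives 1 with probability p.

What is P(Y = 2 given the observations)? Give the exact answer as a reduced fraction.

Enumerate traces; 6 have nonzero weight after conditioning:
  (Y=1, X=1, Z=0) weight 3/32
  (Y=1, X=1, Z=1) weight 1/8
  (Y=1, X=1, Z=2) weight 1/32
  (Y=2, X=0, Z=0) weight 1/48
  (Y=2, X=0, Z=1) weight 1/24
  (Y=2, X=0, Z=2) weight 1/48
Group by Y:
  weight(Y=1) = 1/4
  weight(Y=2) = 1/12
Total weight = 1/4 + 1/12 = 1/3
P(Y=1 | obs) = 1/4 / 1/3 = 3/4
P(Y=2 | obs) = 1/12 / 1/3 = 1/4

P(Y = 2 | obs) = 1/4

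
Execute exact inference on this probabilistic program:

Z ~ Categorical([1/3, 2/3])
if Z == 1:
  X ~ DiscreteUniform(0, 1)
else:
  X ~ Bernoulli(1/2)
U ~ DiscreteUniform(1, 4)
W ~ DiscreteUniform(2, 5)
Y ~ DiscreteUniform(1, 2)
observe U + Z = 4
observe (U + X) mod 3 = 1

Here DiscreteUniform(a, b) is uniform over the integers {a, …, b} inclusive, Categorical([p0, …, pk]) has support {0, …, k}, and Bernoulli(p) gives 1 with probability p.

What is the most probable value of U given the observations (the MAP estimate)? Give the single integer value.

argmax_v P(U = v | obs) = 3

Enumerate traces; 16 have nonzero weight after conditioning:
  (Z=0, X=0, U=4, W=2, Y=1) weight 1/192
  (Z=0, X=0, U=4, W=2, Y=2) weight 1/192
  (Z=0, X=0, U=4, W=3, Y=1) weight 1/192
  (Z=0, X=0, U=4, W=3, Y=2) weight 1/192
  (Z=0, X=0, U=4, W=4, Y=1) weight 1/192
  (Z=0, X=0, U=4, W=4, Y=2) weight 1/192
  (Z=0, X=0, U=4, W=5, Y=1) weight 1/192
  (Z=0, X=0, U=4, W=5, Y=2) weight 1/192
  (Z=1, X=1, U=3, W=2, Y=1) weight 1/96
  … 7 more
Group by U:
  weight(U=3) = 1/12
  weight(U=4) = 1/24
Total weight = 1/12 + 1/24 = 1/8
P(U=3 | obs) = 1/12 / 1/8 = 2/3
P(U=4 | obs) = 1/24 / 1/8 = 1/3
argmax = 3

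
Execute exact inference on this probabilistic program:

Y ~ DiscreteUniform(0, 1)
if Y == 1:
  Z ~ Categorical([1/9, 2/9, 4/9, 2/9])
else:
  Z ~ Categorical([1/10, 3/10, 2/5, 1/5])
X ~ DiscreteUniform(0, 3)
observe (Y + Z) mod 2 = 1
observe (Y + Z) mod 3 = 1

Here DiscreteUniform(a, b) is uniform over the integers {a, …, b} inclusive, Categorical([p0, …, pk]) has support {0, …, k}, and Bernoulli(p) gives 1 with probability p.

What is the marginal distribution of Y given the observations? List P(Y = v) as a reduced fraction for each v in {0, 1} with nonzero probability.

P(Y=0) = 27/37, P(Y=1) = 10/37

Enumerate traces; 8 have nonzero weight after conditioning:
  (Y=0, Z=1, X=0) weight 3/80
  (Y=0, Z=1, X=1) weight 3/80
  (Y=0, Z=1, X=2) weight 3/80
  (Y=0, Z=1, X=3) weight 3/80
  (Y=1, Z=0, X=0) weight 1/72
  (Y=1, Z=0, X=1) weight 1/72
  (Y=1, Z=0, X=2) weight 1/72
  (Y=1, Z=0, X=3) weight 1/72
Group by Y:
  weight(Y=0) = 3/20
  weight(Y=1) = 1/18
Total weight = 3/20 + 1/18 = 37/180
P(Y=0 | obs) = 3/20 / 37/180 = 27/37
P(Y=1 | obs) = 1/18 / 37/180 = 10/37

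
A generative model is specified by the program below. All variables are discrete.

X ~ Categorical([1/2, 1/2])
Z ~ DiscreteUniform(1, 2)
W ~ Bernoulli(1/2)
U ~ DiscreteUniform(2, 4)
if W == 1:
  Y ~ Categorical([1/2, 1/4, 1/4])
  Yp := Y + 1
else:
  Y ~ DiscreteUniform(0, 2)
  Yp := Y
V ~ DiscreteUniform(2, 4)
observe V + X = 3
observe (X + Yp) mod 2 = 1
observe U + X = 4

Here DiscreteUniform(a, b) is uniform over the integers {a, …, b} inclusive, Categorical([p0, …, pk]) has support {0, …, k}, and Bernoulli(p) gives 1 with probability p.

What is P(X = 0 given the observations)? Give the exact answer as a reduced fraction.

P(X = 0 | obs) = 13/24

Enumerate traces; 12 have nonzero weight after conditioning:
  (X=0, Z=1, W=0, U=4, Y=1, V=3) weight 1/216
  (X=0, Z=1, W=1, U=4, Y=0, V=3) weight 1/144
  (X=0, Z=1, W=1, U=4, Y=2, V=3) weight 1/288
  (X=0, Z=2, W=0, U=4, Y=1, V=3) weight 1/216
  (X=0, Z=2, W=1, U=4, Y=0, V=3) weight 1/144
  (X=0, Z=2, W=1, U=4, Y=2, V=3) weight 1/288
  (X=1, Z=1, W=0, U=3, Y=0, V=2) weight 1/216
  (X=1, Z=1, W=0, U=3, Y=2, V=2) weight 1/216
  … 4 more
Group by X:
  weight(X=0) = 13/432
  weight(X=1) = 11/432
Total weight = 13/432 + 11/432 = 1/18
P(X=0 | obs) = 13/432 / 1/18 = 13/24
P(X=1 | obs) = 11/432 / 1/18 = 11/24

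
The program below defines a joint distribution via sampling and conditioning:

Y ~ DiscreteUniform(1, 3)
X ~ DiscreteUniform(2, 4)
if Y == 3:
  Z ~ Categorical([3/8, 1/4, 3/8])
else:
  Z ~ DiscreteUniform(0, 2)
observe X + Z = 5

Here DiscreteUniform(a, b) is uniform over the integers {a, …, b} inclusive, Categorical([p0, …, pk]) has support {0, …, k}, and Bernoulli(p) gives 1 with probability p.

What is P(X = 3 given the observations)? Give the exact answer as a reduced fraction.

Enumerate traces; 6 have nonzero weight after conditioning:
  (Y=1, X=3, Z=2) weight 1/27
  (Y=1, X=4, Z=1) weight 1/27
  (Y=2, X=3, Z=2) weight 1/27
  (Y=2, X=4, Z=1) weight 1/27
  (Y=3, X=3, Z=2) weight 1/24
  (Y=3, X=4, Z=1) weight 1/36
Group by X:
  weight(X=3) = 25/216
  weight(X=4) = 11/108
Total weight = 25/216 + 11/108 = 47/216
P(X=3 | obs) = 25/216 / 47/216 = 25/47
P(X=4 | obs) = 11/108 / 47/216 = 22/47

P(X = 3 | obs) = 25/47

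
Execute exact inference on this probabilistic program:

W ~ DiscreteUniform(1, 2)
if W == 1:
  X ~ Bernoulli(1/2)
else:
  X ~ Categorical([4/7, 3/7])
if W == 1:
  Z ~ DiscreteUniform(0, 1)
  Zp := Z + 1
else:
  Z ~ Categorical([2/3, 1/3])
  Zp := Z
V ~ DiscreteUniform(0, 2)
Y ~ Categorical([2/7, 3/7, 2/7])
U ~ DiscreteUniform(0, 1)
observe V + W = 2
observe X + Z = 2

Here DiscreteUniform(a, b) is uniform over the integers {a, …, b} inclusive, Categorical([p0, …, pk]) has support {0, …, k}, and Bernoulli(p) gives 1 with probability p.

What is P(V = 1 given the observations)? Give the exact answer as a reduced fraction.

Enumerate traces; 12 have nonzero weight after conditioning:
  (W=1, X=1, Z=1, V=1, Y=0, U=0) weight 1/168
  (W=1, X=1, Z=1, V=1, Y=0, U=1) weight 1/168
  (W=1, X=1, Z=1, V=1, Y=1, U=0) weight 1/112
  (W=1, X=1, Z=1, V=1, Y=1, U=1) weight 1/112
  (W=1, X=1, Z=1, V=1, Y=2, U=0) weight 1/168
  (W=1, X=1, Z=1, V=1, Y=2, U=1) weight 1/168
  (W=2, X=1, Z=1, V=0, Y=0, U=0) weight 1/294
  (W=2, X=1, Z=1, V=0, Y=0, U=1) weight 1/294
  … 4 more
Group by V:
  weight(V=0) = 1/42
  weight(V=1) = 1/24
Total weight = 1/42 + 1/24 = 11/168
P(V=0 | obs) = 1/42 / 11/168 = 4/11
P(V=1 | obs) = 1/24 / 11/168 = 7/11

P(V = 1 | obs) = 7/11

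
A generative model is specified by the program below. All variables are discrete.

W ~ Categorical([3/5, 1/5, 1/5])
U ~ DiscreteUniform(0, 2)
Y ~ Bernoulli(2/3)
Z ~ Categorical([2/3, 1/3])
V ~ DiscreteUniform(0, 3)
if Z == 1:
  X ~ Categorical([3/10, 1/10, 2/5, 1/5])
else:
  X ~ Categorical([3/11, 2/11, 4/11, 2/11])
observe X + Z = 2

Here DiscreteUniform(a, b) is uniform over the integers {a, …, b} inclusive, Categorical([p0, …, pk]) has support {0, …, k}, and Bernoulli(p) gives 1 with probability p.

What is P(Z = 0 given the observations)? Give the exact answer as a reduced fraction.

Enumerate traces; 144 have nonzero weight after conditioning:
  (W=0, U=0, Y=0, Z=0, V=0, X=2) weight 2/495
  (W=0, U=0, Y=0, Z=0, V=1, X=2) weight 2/495
  (W=0, U=0, Y=0, Z=0, V=2, X=2) weight 2/495
  (W=0, U=0, Y=0, Z=0, V=3, X=2) weight 2/495
  (W=0, U=0, Y=0, Z=1, V=0, X=1) weight 1/1800
  (W=0, U=0, Y=0, Z=1, V=1, X=1) weight 1/1800
  (W=0, U=0, Y=0, Z=1, V=2, X=1) weight 1/1800
  (W=0, U=0, Y=0, Z=1, V=3, X=1) weight 1/1800
  … 136 more
Group by Z:
  weight(Z=0) = 8/33
  weight(Z=1) = 1/30
Total weight = 8/33 + 1/30 = 91/330
P(Z=0 | obs) = 8/33 / 91/330 = 80/91
P(Z=1 | obs) = 1/30 / 91/330 = 11/91

P(Z = 0 | obs) = 80/91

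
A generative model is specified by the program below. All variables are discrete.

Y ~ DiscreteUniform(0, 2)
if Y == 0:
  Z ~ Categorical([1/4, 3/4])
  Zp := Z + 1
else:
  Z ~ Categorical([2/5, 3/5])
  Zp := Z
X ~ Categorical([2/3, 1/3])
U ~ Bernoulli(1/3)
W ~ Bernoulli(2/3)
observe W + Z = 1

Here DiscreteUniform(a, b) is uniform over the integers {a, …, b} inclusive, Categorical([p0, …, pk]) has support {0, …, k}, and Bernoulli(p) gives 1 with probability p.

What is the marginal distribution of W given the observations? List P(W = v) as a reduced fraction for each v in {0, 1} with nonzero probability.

Enumerate traces; 24 have nonzero weight after conditioning:
  (Y=0, Z=0, X=0, U=0, W=1) weight 2/81
  (Y=0, Z=0, X=0, U=1, W=1) weight 1/81
  (Y=0, Z=0, X=1, U=0, W=1) weight 1/81
  (Y=0, Z=0, X=1, U=1, W=1) weight 1/162
  (Y=0, Z=1, X=0, U=0, W=0) weight 1/27
  (Y=0, Z=1, X=0, U=1, W=0) weight 1/54
  (Y=0, Z=1, X=1, U=0, W=0) weight 1/54
  (Y=0, Z=1, X=1, U=1, W=0) weight 1/108
  … 16 more
Group by W:
  weight(W=0) = 13/60
  weight(W=1) = 7/30
Total weight = 13/60 + 7/30 = 9/20
P(W=0 | obs) = 13/60 / 9/20 = 13/27
P(W=1 | obs) = 7/30 / 9/20 = 14/27

P(W=0) = 13/27, P(W=1) = 14/27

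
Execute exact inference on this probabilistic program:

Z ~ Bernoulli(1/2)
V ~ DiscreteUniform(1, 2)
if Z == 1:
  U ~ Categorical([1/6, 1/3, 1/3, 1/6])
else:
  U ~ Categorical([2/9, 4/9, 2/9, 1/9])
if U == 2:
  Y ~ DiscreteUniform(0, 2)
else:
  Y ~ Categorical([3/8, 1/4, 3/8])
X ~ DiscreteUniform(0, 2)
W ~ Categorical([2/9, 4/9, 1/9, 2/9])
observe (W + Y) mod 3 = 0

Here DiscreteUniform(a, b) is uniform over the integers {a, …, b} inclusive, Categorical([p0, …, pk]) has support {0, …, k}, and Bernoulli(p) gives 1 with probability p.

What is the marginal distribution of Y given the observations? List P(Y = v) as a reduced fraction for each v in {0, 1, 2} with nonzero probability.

P(Y=0) = 314/687, P(Y=1) = 59/687, P(Y=2) = 314/687

Enumerate traces; 192 have nonzero weight after conditioning:
  (Z=0, V=1, U=0, Y=0, X=0, W=0) weight 1/648
  (Z=0, V=1, U=0, Y=0, X=0, W=3) weight 1/648
  (Z=0, V=1, U=0, Y=0, X=1, W=0) weight 1/648
  (Z=0, V=1, U=0, Y=0, X=1, W=3) weight 1/648
  (Z=0, V=1, U=0, Y=0, X=2, W=0) weight 1/648
  (Z=0, V=1, U=0, Y=0, X=2, W=3) weight 1/648
  (Z=0, V=1, U=0, Y=1, X=0, W=2) weight 1/1944
  (Z=0, V=1, U=0, Y=1, X=1, W=2) weight 1/1944
  (Z=0, V=1, U=0, Y=2, X=0, W=1) weight 1/324
  … 183 more
Group by Y:
  weight(Y=0) = 157/972
  weight(Y=1) = 59/1944
  weight(Y=2) = 157/972
Total weight = 157/972 + 59/1944 + 157/972 = 229/648
P(Y=0 | obs) = 157/972 / 229/648 = 314/687
P(Y=1 | obs) = 59/1944 / 229/648 = 59/687
P(Y=2 | obs) = 157/972 / 229/648 = 314/687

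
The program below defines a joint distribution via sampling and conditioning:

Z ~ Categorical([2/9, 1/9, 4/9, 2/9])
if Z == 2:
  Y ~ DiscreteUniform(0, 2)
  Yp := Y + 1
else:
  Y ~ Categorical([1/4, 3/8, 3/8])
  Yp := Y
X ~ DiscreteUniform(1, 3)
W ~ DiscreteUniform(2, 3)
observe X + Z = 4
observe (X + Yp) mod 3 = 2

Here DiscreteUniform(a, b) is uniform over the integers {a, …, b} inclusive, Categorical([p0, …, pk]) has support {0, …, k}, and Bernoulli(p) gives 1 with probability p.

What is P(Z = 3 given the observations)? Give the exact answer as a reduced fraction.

Enumerate traces; 6 have nonzero weight after conditioning:
  (Z=1, Y=2, X=3, W=2) weight 1/144
  (Z=1, Y=2, X=3, W=3) weight 1/144
  (Z=2, Y=2, X=2, W=2) weight 2/81
  (Z=2, Y=2, X=2, W=3) weight 2/81
  (Z=3, Y=1, X=1, W=2) weight 1/72
  (Z=3, Y=1, X=1, W=3) weight 1/72
Group by Z:
  weight(Z=1) = 1/72
  weight(Z=2) = 4/81
  weight(Z=3) = 1/36
Total weight = 1/72 + 4/81 + 1/36 = 59/648
P(Z=1 | obs) = 1/72 / 59/648 = 9/59
P(Z=2 | obs) = 4/81 / 59/648 = 32/59
P(Z=3 | obs) = 1/36 / 59/648 = 18/59

P(Z = 3 | obs) = 18/59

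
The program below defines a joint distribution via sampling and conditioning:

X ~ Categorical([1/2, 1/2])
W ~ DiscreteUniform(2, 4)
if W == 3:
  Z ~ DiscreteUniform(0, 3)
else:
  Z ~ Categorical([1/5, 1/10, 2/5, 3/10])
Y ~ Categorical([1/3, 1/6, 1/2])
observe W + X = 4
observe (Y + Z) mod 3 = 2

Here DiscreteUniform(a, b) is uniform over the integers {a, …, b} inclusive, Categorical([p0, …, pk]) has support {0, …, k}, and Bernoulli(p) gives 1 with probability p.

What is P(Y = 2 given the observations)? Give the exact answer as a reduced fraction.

P(Y = 2 | obs) = 20/31

Enumerate traces; 8 have nonzero weight after conditioning:
  (X=0, W=4, Z=0, Y=2) weight 1/60
  (X=0, W=4, Z=1, Y=1) weight 1/360
  (X=0, W=4, Z=2, Y=0) weight 1/45
  (X=0, W=4, Z=3, Y=2) weight 1/40
  (X=1, W=3, Z=0, Y=2) weight 1/48
  (X=1, W=3, Z=1, Y=1) weight 1/144
  (X=1, W=3, Z=2, Y=0) weight 1/72
  (X=1, W=3, Z=3, Y=2) weight 1/48
Group by Y:
  weight(Y=0) = 13/360
  weight(Y=1) = 7/720
  weight(Y=2) = 1/12
Total weight = 13/360 + 7/720 + 1/12 = 31/240
P(Y=0 | obs) = 13/360 / 31/240 = 26/93
P(Y=1 | obs) = 7/720 / 31/240 = 7/93
P(Y=2 | obs) = 1/12 / 31/240 = 20/31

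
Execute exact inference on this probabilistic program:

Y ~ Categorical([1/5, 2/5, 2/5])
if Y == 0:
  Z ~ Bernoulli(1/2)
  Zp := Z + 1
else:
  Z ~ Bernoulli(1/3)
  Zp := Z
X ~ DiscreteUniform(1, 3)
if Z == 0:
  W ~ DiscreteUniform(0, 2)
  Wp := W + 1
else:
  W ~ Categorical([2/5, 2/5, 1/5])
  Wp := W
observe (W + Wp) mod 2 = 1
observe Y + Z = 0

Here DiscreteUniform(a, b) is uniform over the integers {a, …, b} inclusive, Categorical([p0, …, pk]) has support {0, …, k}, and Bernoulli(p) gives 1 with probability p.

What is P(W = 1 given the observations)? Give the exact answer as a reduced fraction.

P(W = 1 | obs) = 1/3

Enumerate traces; 9 have nonzero weight after conditioning:
  (Y=0, Z=0, X=1, W=0) weight 1/90
  (Y=0, Z=0, X=1, W=1) weight 1/90
  (Y=0, Z=0, X=1, W=2) weight 1/90
  (Y=0, Z=0, X=2, W=0) weight 1/90
  (Y=0, Z=0, X=2, W=1) weight 1/90
  (Y=0, Z=0, X=2, W=2) weight 1/90
  (Y=0, Z=0, X=3, W=0) weight 1/90
  (Y=0, Z=0, X=3, W=1) weight 1/90
  … 1 more
Group by W:
  weight(W=0) = 1/30
  weight(W=1) = 1/30
  weight(W=2) = 1/30
Total weight = 1/30 + 1/30 + 1/30 = 1/10
P(W=0 | obs) = 1/30 / 1/10 = 1/3
P(W=1 | obs) = 1/30 / 1/10 = 1/3
P(W=2 | obs) = 1/30 / 1/10 = 1/3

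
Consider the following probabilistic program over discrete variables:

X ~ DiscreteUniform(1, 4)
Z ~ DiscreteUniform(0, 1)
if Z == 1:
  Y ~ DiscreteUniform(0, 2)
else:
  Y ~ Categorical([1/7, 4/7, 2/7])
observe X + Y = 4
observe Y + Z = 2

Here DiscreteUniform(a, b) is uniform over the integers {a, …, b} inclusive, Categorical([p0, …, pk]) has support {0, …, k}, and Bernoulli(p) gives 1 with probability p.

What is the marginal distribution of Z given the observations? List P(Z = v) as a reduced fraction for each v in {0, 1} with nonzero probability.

Enumerate traces; 2 have nonzero weight after conditioning:
  (X=2, Z=0, Y=2) weight 1/28
  (X=3, Z=1, Y=1) weight 1/24
Group by Z:
  weight(Z=0) = 1/28
  weight(Z=1) = 1/24
Total weight = 1/28 + 1/24 = 13/168
P(Z=0 | obs) = 1/28 / 13/168 = 6/13
P(Z=1 | obs) = 1/24 / 13/168 = 7/13

P(Z=0) = 6/13, P(Z=1) = 7/13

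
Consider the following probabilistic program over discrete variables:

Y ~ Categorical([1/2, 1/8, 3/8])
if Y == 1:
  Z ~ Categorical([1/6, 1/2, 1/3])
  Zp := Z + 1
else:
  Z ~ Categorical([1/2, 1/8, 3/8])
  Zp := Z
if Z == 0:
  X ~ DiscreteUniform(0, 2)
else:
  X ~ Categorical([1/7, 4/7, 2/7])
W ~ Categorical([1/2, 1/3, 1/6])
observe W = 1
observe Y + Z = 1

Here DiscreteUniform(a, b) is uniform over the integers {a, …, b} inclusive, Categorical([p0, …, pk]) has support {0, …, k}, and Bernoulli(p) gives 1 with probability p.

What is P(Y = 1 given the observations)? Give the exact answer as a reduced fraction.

Enumerate traces; 6 have nonzero weight after conditioning:
  (Y=0, Z=1, X=0, W=1) weight 1/336
  (Y=0, Z=1, X=1, W=1) weight 1/84
  (Y=0, Z=1, X=2, W=1) weight 1/168
  (Y=1, Z=0, X=0, W=1) weight 1/432
  (Y=1, Z=0, X=1, W=1) weight 1/432
  (Y=1, Z=0, X=2, W=1) weight 1/432
Group by Y:
  weight(Y=0) = 1/48
  weight(Y=1) = 1/144
Total weight = 1/48 + 1/144 = 1/36
P(Y=0 | obs) = 1/48 / 1/36 = 3/4
P(Y=1 | obs) = 1/144 / 1/36 = 1/4

P(Y = 1 | obs) = 1/4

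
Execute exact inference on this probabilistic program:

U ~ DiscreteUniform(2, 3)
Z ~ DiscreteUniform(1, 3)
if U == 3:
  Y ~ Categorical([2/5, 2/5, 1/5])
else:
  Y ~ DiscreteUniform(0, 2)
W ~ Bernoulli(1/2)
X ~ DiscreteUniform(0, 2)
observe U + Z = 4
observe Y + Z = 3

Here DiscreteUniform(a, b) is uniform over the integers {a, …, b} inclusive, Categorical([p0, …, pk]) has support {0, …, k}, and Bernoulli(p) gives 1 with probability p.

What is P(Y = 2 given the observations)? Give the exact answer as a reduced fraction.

P(Y = 2 | obs) = 3/8

Enumerate traces; 12 have nonzero weight after conditioning:
  (U=2, Z=2, Y=1, W=0, X=0) weight 1/108
  (U=2, Z=2, Y=1, W=0, X=1) weight 1/108
  (U=2, Z=2, Y=1, W=0, X=2) weight 1/108
  (U=2, Z=2, Y=1, W=1, X=0) weight 1/108
  (U=2, Z=2, Y=1, W=1, X=1) weight 1/108
  (U=2, Z=2, Y=1, W=1, X=2) weight 1/108
  (U=3, Z=1, Y=2, W=0, X=0) weight 1/180
  (U=3, Z=1, Y=2, W=0, X=1) weight 1/180
  … 4 more
Group by Y:
  weight(Y=1) = 1/18
  weight(Y=2) = 1/30
Total weight = 1/18 + 1/30 = 4/45
P(Y=1 | obs) = 1/18 / 4/45 = 5/8
P(Y=2 | obs) = 1/30 / 4/45 = 3/8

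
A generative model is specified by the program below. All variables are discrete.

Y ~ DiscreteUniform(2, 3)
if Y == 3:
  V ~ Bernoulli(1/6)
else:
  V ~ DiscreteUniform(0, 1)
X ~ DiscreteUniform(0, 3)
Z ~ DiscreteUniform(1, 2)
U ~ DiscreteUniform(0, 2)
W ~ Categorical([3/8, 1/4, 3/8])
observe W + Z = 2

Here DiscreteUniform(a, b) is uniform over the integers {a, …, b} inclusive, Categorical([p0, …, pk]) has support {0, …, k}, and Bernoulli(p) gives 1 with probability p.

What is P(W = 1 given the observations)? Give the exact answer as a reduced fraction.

Enumerate traces; 96 have nonzero weight after conditioning:
  (Y=2, V=0, X=0, Z=1, U=0, W=1) weight 1/384
  (Y=2, V=0, X=0, Z=1, U=1, W=1) weight 1/384
  (Y=2, V=0, X=0, Z=1, U=2, W=1) weight 1/384
  (Y=2, V=0, X=0, Z=2, U=0, W=0) weight 1/256
  (Y=2, V=0, X=0, Z=2, U=1, W=0) weight 1/256
  (Y=2, V=0, X=0, Z=2, U=2, W=0) weight 1/256
  (Y=2, V=0, X=1, Z=1, U=0, W=1) weight 1/384
  (Y=2, V=0, X=1, Z=1, U=1, W=1) weight 1/384
  … 88 more
Group by W:
  weight(W=0) = 3/16
  weight(W=1) = 1/8
Total weight = 3/16 + 1/8 = 5/16
P(W=0 | obs) = 3/16 / 5/16 = 3/5
P(W=1 | obs) = 1/8 / 5/16 = 2/5

P(W = 1 | obs) = 2/5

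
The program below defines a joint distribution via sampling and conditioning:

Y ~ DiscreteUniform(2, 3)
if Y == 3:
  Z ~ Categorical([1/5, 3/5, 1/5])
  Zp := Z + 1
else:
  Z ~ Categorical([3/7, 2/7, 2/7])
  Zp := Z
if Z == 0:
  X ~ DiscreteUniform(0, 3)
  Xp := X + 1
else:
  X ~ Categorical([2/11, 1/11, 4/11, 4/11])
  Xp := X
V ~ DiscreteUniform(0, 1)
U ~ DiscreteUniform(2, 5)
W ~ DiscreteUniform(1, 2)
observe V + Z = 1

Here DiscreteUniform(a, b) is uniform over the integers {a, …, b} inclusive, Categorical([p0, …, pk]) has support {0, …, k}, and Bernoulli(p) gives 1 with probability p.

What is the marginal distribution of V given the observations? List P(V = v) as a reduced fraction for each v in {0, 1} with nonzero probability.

P(V=0) = 31/53, P(V=1) = 22/53

Enumerate traces; 128 have nonzero weight after conditioning:
  (Y=2, Z=0, X=0, V=1, U=2, W=1) weight 3/896
  (Y=2, Z=0, X=0, V=1, U=2, W=2) weight 3/896
  (Y=2, Z=0, X=0, V=1, U=3, W=1) weight 3/896
  (Y=2, Z=0, X=0, V=1, U=3, W=2) weight 3/896
  (Y=2, Z=0, X=0, V=1, U=4, W=1) weight 3/896
  (Y=2, Z=0, X=0, V=1, U=4, W=2) weight 3/896
  (Y=2, Z=0, X=0, V=1, U=5, W=1) weight 3/896
  (Y=2, Z=0, X=0, V=1, U=5, W=2) weight 3/896
  (Y=2, Z=1, X=0, V=0, U=2, W=1) weight 1/616
  … 119 more
Group by V:
  weight(V=0) = 31/140
  weight(V=1) = 11/70
Total weight = 31/140 + 11/70 = 53/140
P(V=0 | obs) = 31/140 / 53/140 = 31/53
P(V=1 | obs) = 11/70 / 53/140 = 22/53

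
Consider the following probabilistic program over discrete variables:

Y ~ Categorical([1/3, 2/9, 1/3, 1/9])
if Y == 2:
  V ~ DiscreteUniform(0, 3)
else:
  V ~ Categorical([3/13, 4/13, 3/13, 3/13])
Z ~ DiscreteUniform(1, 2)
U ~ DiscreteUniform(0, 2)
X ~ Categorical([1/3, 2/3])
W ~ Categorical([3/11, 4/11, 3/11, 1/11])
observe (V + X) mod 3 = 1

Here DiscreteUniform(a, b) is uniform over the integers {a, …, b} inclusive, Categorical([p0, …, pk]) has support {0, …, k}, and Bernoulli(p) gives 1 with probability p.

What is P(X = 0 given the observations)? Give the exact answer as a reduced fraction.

P(X = 0 | obs) = 45/193

Enumerate traces; 288 have nonzero weight after conditioning:
  (Y=0, V=0, Z=1, U=0, X=1, W=0) weight 1/429
  (Y=0, V=0, Z=1, U=0, X=1, W=1) weight 4/1287
  (Y=0, V=0, Z=1, U=0, X=1, W=2) weight 1/429
  (Y=0, V=0, Z=1, U=0, X=1, W=3) weight 1/1287
  (Y=0, V=0, Z=1, U=1, X=1, W=0) weight 1/429
  (Y=0, V=0, Z=1, U=1, X=1, W=1) weight 4/1287
  (Y=0, V=0, Z=1, U=1, X=1, W=2) weight 1/429
  (Y=0, V=0, Z=1, U=1, X=1, W=3) weight 1/1287
  (Y=0, V=1, Z=1, U=0, X=0, W=0) weight 2/1287
  … 279 more
Group by X:
  weight(X=0) = 5/52
  weight(X=1) = 37/117
Total weight = 5/52 + 37/117 = 193/468
P(X=0 | obs) = 5/52 / 193/468 = 45/193
P(X=1 | obs) = 37/117 / 193/468 = 148/193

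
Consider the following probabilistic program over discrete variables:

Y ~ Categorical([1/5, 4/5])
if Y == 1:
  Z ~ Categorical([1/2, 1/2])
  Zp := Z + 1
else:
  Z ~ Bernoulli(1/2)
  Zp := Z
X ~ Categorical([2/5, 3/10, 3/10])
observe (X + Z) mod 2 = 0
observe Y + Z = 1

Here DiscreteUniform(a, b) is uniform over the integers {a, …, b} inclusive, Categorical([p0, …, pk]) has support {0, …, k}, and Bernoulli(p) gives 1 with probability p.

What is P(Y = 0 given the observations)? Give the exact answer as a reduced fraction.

P(Y = 0 | obs) = 3/31

Enumerate traces; 3 have nonzero weight after conditioning:
  (Y=0, Z=1, X=1) weight 3/100
  (Y=1, Z=0, X=0) weight 4/25
  (Y=1, Z=0, X=2) weight 3/25
Group by Y:
  weight(Y=0) = 3/100
  weight(Y=1) = 7/25
Total weight = 3/100 + 7/25 = 31/100
P(Y=0 | obs) = 3/100 / 31/100 = 3/31
P(Y=1 | obs) = 7/25 / 31/100 = 28/31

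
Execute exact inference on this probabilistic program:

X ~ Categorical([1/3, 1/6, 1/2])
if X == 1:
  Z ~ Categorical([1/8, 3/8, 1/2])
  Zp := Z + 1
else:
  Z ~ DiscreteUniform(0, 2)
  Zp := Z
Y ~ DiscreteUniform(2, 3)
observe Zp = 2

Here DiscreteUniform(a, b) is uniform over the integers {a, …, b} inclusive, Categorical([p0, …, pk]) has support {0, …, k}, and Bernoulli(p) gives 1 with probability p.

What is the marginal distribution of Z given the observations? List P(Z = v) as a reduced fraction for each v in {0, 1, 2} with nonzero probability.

P(Z=1) = 9/49, P(Z=2) = 40/49

Enumerate traces; 6 have nonzero weight after conditioning:
  (X=0, Z=2, Y=2) weight 1/18
  (X=0, Z=2, Y=3) weight 1/18
  (X=1, Z=1, Y=2) weight 1/32
  (X=1, Z=1, Y=3) weight 1/32
  (X=2, Z=2, Y=2) weight 1/12
  (X=2, Z=2, Y=3) weight 1/12
Group by Z:
  weight(Z=1) = 1/16
  weight(Z=2) = 5/18
Total weight = 1/16 + 5/18 = 49/144
P(Z=1 | obs) = 1/16 / 49/144 = 9/49
P(Z=2 | obs) = 5/18 / 49/144 = 40/49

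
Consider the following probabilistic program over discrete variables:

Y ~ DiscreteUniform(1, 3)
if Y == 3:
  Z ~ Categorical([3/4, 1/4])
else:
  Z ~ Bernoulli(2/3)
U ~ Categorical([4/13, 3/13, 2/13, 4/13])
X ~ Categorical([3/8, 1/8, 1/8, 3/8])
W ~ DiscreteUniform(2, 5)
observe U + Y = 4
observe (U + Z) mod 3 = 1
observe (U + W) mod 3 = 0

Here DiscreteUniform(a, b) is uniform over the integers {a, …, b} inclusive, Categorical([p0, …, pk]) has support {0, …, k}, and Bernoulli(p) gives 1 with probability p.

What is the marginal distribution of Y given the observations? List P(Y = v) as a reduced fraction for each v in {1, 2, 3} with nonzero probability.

P(Y=1) = 16/43, P(Y=3) = 27/43

Enumerate traces; 12 have nonzero weight after conditioning:
  (Y=1, Z=1, U=3, X=0, W=3) weight 1/156
  (Y=1, Z=1, U=3, X=1, W=3) weight 1/468
  (Y=1, Z=1, U=3, X=2, W=3) weight 1/468
  (Y=1, Z=1, U=3, X=3, W=3) weight 1/156
  (Y=3, Z=0, U=1, X=0, W=2) weight 9/1664
  (Y=3, Z=0, U=1, X=0, W=5) weight 9/1664
  (Y=3, Z=0, U=1, X=1, W=2) weight 3/1664
  (Y=3, Z=0, U=1, X=1, W=5) weight 3/1664
  … 4 more
Group by Y:
  weight(Y=1) = 2/117
  weight(Y=3) = 3/104
Total weight = 2/117 + 3/104 = 43/936
P(Y=1 | obs) = 2/117 / 43/936 = 16/43
P(Y=3 | obs) = 3/104 / 43/936 = 27/43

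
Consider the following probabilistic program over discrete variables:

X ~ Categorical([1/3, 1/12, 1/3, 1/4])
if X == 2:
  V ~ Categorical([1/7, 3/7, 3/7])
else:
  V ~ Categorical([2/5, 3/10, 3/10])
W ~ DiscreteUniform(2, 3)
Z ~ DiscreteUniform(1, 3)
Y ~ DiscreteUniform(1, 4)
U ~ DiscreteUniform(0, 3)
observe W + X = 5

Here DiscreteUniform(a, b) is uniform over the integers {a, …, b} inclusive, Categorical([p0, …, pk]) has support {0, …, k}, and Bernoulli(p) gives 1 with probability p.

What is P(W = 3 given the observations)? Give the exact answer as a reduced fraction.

Enumerate traces; 288 have nonzero weight after conditioning:
  (X=2, V=0, W=3, Z=1, Y=1, U=0) weight 1/2016
  (X=2, V=0, W=3, Z=1, Y=1, U=1) weight 1/2016
  (X=2, V=0, W=3, Z=1, Y=1, U=2) weight 1/2016
  (X=2, V=0, W=3, Z=1, Y=1, U=3) weight 1/2016
  (X=2, V=0, W=3, Z=1, Y=2, U=0) weight 1/2016
  (X=2, V=0, W=3, Z=1, Y=2, U=1) weight 1/2016
  (X=2, V=0, W=3, Z=1, Y=2, U=2) weight 1/2016
  (X=2, V=0, W=3, Z=1, Y=2, U=3) weight 1/2016
  (X=3, V=0, W=2, Z=1, Y=1, U=0) weight 1/960
  … 279 more
Group by W:
  weight(W=2) = 1/8
  weight(W=3) = 1/6
Total weight = 1/8 + 1/6 = 7/24
P(W=2 | obs) = 1/8 / 7/24 = 3/7
P(W=3 | obs) = 1/6 / 7/24 = 4/7

P(W = 3 | obs) = 4/7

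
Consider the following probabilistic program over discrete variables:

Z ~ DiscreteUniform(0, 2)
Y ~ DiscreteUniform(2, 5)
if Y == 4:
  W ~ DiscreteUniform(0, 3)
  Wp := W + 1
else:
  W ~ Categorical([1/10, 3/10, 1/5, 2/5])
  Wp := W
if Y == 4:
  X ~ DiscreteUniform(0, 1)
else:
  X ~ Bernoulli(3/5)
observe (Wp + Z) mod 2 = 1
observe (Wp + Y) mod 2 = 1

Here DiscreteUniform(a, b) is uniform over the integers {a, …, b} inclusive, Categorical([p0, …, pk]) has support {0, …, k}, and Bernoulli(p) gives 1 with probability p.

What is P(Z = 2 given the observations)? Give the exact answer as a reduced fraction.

Enumerate traces; 24 have nonzero weight after conditioning:
  (Z=0, Y=2, W=1, X=0) weight 1/100
  (Z=0, Y=2, W=1, X=1) weight 3/200
  (Z=0, Y=2, W=3, X=0) weight 1/75
  (Z=0, Y=2, W=3, X=1) weight 1/50
  (Z=0, Y=4, W=0, X=0) weight 1/96
  (Z=0, Y=4, W=0, X=1) weight 1/96
  (Z=0, Y=4, W=2, X=0) weight 1/96
  (Z=0, Y=4, W=2, X=1) weight 1/96
  (Z=1, Y=3, W=0, X=0) weight 1/300
  (Z=2, Y=2, W=1, X=0) weight 1/100
  … 14 more
Group by Z:
  weight(Z=0) = 1/10
  weight(Z=1) = 1/20
  weight(Z=2) = 1/10
Total weight = 1/10 + 1/20 + 1/10 = 1/4
P(Z=0 | obs) = 1/10 / 1/4 = 2/5
P(Z=1 | obs) = 1/20 / 1/4 = 1/5
P(Z=2 | obs) = 1/10 / 1/4 = 2/5

P(Z = 2 | obs) = 2/5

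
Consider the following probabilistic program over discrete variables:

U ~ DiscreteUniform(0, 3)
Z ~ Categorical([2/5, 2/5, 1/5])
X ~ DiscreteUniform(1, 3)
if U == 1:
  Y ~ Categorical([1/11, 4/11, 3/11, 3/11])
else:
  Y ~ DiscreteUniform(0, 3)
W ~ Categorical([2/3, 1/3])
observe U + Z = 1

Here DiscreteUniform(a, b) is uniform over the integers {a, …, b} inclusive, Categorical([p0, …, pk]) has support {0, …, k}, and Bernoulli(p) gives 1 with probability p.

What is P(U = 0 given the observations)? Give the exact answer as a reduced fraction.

P(U = 0 | obs) = 1/2

Enumerate traces; 48 have nonzero weight after conditioning:
  (U=0, Z=1, X=1, Y=0, W=0) weight 1/180
  (U=0, Z=1, X=1, Y=0, W=1) weight 1/360
  (U=0, Z=1, X=1, Y=1, W=0) weight 1/180
  (U=0, Z=1, X=1, Y=1, W=1) weight 1/360
  (U=0, Z=1, X=1, Y=2, W=0) weight 1/180
  (U=0, Z=1, X=1, Y=2, W=1) weight 1/360
  (U=0, Z=1, X=1, Y=3, W=0) weight 1/180
  (U=0, Z=1, X=1, Y=3, W=1) weight 1/360
  (U=1, Z=0, X=1, Y=0, W=0) weight 1/495
  … 39 more
Group by U:
  weight(U=0) = 1/10
  weight(U=1) = 1/10
Total weight = 1/10 + 1/10 = 1/5
P(U=0 | obs) = 1/10 / 1/5 = 1/2
P(U=1 | obs) = 1/10 / 1/5 = 1/2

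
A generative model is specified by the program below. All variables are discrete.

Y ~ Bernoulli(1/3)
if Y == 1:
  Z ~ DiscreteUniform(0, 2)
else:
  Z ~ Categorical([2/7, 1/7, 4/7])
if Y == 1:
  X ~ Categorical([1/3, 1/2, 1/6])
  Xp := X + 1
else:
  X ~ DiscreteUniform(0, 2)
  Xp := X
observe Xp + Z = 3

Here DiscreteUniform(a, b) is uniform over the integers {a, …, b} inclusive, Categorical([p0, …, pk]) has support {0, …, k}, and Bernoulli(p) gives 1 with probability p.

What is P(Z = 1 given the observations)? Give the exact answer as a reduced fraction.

Enumerate traces; 5 have nonzero weight after conditioning:
  (Y=0, Z=1, X=2) weight 2/63
  (Y=0, Z=2, X=1) weight 8/63
  (Y=1, Z=0, X=2) weight 1/54
  (Y=1, Z=1, X=1) weight 1/18
  (Y=1, Z=2, X=0) weight 1/27
Group by Z:
  weight(Z=0) = 1/54
  weight(Z=1) = 11/126
  weight(Z=2) = 31/189
Total weight = 1/54 + 11/126 + 31/189 = 17/63
P(Z=0 | obs) = 1/54 / 17/63 = 7/102
P(Z=1 | obs) = 11/126 / 17/63 = 11/34
P(Z=2 | obs) = 31/189 / 17/63 = 31/51

P(Z = 1 | obs) = 11/34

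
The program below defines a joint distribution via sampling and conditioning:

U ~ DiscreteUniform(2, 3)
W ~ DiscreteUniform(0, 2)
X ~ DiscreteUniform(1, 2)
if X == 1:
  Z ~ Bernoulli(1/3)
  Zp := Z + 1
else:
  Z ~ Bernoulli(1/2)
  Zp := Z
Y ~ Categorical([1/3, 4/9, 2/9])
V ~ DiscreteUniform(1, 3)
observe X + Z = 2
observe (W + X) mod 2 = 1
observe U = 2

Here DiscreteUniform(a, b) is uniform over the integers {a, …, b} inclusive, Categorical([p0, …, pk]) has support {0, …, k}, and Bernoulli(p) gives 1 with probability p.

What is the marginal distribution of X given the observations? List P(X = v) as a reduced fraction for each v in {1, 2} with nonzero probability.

Enumerate traces; 27 have nonzero weight after conditioning:
  (U=2, W=0, X=1, Z=1, Y=0, V=1) weight 1/324
  (U=2, W=0, X=1, Z=1, Y=0, V=2) weight 1/324
  (U=2, W=0, X=1, Z=1, Y=0, V=3) weight 1/324
  (U=2, W=0, X=1, Z=1, Y=1, V=1) weight 1/243
  (U=2, W=0, X=1, Z=1, Y=1, V=2) weight 1/243
  (U=2, W=0, X=1, Z=1, Y=1, V=3) weight 1/243
  (U=2, W=0, X=1, Z=1, Y=2, V=1) weight 1/486
  (U=2, W=0, X=1, Z=1, Y=2, V=2) weight 1/486
  (U=2, W=1, X=2, Z=0, Y=0, V=1) weight 1/216
  … 18 more
Group by X:
  weight(X=1) = 1/18
  weight(X=2) = 1/24
Total weight = 1/18 + 1/24 = 7/72
P(X=1 | obs) = 1/18 / 7/72 = 4/7
P(X=2 | obs) = 1/24 / 7/72 = 3/7

P(X=1) = 4/7, P(X=2) = 3/7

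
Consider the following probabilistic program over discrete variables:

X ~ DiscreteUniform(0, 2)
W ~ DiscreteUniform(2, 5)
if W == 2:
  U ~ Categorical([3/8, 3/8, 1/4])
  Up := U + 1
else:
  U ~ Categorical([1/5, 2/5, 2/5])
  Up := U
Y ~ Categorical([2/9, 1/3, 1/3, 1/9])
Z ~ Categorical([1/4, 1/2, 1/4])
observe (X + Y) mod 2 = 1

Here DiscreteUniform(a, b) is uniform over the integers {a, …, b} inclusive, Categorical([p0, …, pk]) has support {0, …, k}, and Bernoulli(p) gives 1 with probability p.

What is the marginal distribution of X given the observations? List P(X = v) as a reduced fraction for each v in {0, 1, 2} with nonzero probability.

Enumerate traces; 216 have nonzero weight after conditioning:
  (X=0, W=2, U=0, Y=1, Z=0) weight 1/384
  (X=0, W=2, U=0, Y=1, Z=1) weight 1/192
  (X=0, W=2, U=0, Y=1, Z=2) weight 1/384
  (X=0, W=2, U=0, Y=3, Z=0) weight 1/1152
  (X=0, W=2, U=0, Y=3, Z=1) weight 1/576
  (X=0, W=2, U=0, Y=3, Z=2) weight 1/1152
  (X=0, W=2, U=1, Y=1, Z=0) weight 1/384
  (X=0, W=2, U=1, Y=1, Z=1) weight 1/192
  (X=1, W=2, U=0, Y=0, Z=0) weight 1/576
  (X=2, W=2, U=0, Y=1, Z=0) weight 1/384
  … 206 more
Group by X:
  weight(X=0) = 4/27
  weight(X=1) = 5/27
  weight(X=2) = 4/27
Total weight = 4/27 + 5/27 + 4/27 = 13/27
P(X=0 | obs) = 4/27 / 13/27 = 4/13
P(X=1 | obs) = 5/27 / 13/27 = 5/13
P(X=2 | obs) = 4/27 / 13/27 = 4/13

P(X=0) = 4/13, P(X=1) = 5/13, P(X=2) = 4/13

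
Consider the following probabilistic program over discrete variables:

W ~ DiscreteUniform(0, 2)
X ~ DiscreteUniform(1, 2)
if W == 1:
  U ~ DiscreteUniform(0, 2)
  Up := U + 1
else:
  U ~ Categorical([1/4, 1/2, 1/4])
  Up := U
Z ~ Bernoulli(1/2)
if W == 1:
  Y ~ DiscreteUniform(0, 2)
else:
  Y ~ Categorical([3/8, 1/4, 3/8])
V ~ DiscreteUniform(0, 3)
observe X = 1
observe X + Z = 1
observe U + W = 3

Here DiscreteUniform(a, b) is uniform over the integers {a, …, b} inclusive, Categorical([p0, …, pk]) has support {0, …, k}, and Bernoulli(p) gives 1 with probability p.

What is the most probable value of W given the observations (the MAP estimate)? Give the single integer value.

Enumerate traces; 24 have nonzero weight after conditioning:
  (W=1, X=1, U=2, Z=0, Y=0, V=0) weight 1/432
  (W=1, X=1, U=2, Z=0, Y=0, V=1) weight 1/432
  (W=1, X=1, U=2, Z=0, Y=0, V=2) weight 1/432
  (W=1, X=1, U=2, Z=0, Y=0, V=3) weight 1/432
  (W=1, X=1, U=2, Z=0, Y=1, V=0) weight 1/432
  (W=1, X=1, U=2, Z=0, Y=1, V=1) weight 1/432
  (W=1, X=1, U=2, Z=0, Y=1, V=2) weight 1/432
  (W=1, X=1, U=2, Z=0, Y=1, V=3) weight 1/432
  (W=2, X=1, U=1, Z=0, Y=0, V=0) weight 1/256
  … 15 more
Group by W:
  weight(W=1) = 1/36
  weight(W=2) = 1/24
Total weight = 1/36 + 1/24 = 5/72
P(W=1 | obs) = 1/36 / 5/72 = 2/5
P(W=2 | obs) = 1/24 / 5/72 = 3/5
argmax = 2

argmax_v P(W = v | obs) = 2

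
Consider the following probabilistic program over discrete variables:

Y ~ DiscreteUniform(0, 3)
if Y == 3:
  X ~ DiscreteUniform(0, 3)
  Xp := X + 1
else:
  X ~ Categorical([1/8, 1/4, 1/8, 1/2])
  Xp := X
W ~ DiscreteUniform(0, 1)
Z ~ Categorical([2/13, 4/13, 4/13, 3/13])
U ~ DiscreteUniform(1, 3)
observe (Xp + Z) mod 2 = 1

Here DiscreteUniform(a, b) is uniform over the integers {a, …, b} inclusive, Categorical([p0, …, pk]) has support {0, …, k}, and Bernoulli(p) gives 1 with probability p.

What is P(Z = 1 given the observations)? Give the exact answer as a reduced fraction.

P(Z = 1 | obs) = 20/101

Enumerate traces; 192 have nonzero weight after conditioning:
  (Y=0, X=0, W=0, Z=1, U=1) weight 1/624
  (Y=0, X=0, W=0, Z=1, U=2) weight 1/624
  (Y=0, X=0, W=0, Z=1, U=3) weight 1/624
  (Y=0, X=0, W=0, Z=3, U=1) weight 1/832
  (Y=0, X=0, W=0, Z=3, U=2) weight 1/832
  (Y=0, X=0, W=0, Z=3, U=3) weight 1/832
  (Y=0, X=0, W=1, Z=1, U=1) weight 1/624
  (Y=0, X=0, W=1, Z=1, U=2) weight 1/624
  (Y=0, X=1, W=0, Z=0, U=1) weight 1/624
  (Y=0, X=1, W=0, Z=2, U=1) weight 1/312
  … 182 more
Group by Z:
  weight(Z=0) = 11/104
  weight(Z=1) = 5/52
  weight(Z=2) = 11/52
  weight(Z=3) = 15/208
Total weight = 11/104 + 5/52 + 11/52 + 15/208 = 101/208
P(Z=0 | obs) = 11/104 / 101/208 = 22/101
P(Z=1 | obs) = 5/52 / 101/208 = 20/101
P(Z=2 | obs) = 11/52 / 101/208 = 44/101
P(Z=3 | obs) = 15/208 / 101/208 = 15/101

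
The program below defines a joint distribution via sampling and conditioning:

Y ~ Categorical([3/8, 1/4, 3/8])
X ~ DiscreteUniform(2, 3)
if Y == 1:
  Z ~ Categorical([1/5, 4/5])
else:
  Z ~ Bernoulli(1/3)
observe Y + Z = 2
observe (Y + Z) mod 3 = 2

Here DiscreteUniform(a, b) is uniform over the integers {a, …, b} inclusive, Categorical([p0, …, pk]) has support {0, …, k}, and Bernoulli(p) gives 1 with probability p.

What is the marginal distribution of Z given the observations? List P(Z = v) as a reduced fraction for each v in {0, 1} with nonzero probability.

Enumerate traces; 4 have nonzero weight after conditioning:
  (Y=1, X=2, Z=1) weight 1/10
  (Y=1, X=3, Z=1) weight 1/10
  (Y=2, X=2, Z=0) weight 1/8
  (Y=2, X=3, Z=0) weight 1/8
Group by Z:
  weight(Z=0) = 1/4
  weight(Z=1) = 1/5
Total weight = 1/4 + 1/5 = 9/20
P(Z=0 | obs) = 1/4 / 9/20 = 5/9
P(Z=1 | obs) = 1/5 / 9/20 = 4/9

P(Z=0) = 5/9, P(Z=1) = 4/9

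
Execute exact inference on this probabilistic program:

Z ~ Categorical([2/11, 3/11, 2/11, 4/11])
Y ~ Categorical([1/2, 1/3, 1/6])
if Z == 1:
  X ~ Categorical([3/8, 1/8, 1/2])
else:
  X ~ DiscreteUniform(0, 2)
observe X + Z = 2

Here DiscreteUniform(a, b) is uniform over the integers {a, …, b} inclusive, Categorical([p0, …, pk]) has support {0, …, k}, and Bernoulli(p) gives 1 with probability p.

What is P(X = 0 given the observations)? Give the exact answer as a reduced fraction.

Enumerate traces; 9 have nonzero weight after conditioning:
  (Z=0, Y=0, X=2) weight 1/33
  (Z=0, Y=1, X=2) weight 2/99
  (Z=0, Y=2, X=2) weight 1/99
  (Z=1, Y=0, X=1) weight 3/176
  (Z=1, Y=1, X=1) weight 1/88
  (Z=1, Y=2, X=1) weight 1/176
  (Z=2, Y=0, X=0) weight 1/33
  (Z=2, Y=1, X=0) weight 2/99
  … 1 more
Group by X:
  weight(X=0) = 2/33
  weight(X=1) = 3/88
  weight(X=2) = 2/33
Total weight = 2/33 + 3/88 + 2/33 = 41/264
P(X=0 | obs) = 2/33 / 41/264 = 16/41
P(X=1 | obs) = 3/88 / 41/264 = 9/41
P(X=2 | obs) = 2/33 / 41/264 = 16/41

P(X = 0 | obs) = 16/41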